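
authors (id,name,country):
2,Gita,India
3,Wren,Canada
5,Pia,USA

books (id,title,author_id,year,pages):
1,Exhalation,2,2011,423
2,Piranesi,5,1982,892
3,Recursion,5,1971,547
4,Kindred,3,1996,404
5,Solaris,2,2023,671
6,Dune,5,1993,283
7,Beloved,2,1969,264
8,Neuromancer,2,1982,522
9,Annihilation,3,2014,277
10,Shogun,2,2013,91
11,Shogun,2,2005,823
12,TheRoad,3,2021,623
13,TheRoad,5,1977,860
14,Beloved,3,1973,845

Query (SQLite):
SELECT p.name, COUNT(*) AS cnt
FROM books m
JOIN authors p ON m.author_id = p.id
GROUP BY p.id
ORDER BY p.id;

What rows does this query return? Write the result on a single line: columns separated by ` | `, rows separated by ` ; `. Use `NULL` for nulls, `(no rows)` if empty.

Gita | 6 ; Wren | 4 ; Pia | 4

Join each books row to its authors via author_id.
Group joined rows by authors.id; compute COUNT(*) per group.
  2: ids {1, 5, 7, 8, 10, 11} → COUNT(*)=6
  3: ids {4, 9, 12, 14} → COUNT(*)=4
  5: ids {2, 3, 6, 13} → COUNT(*)=4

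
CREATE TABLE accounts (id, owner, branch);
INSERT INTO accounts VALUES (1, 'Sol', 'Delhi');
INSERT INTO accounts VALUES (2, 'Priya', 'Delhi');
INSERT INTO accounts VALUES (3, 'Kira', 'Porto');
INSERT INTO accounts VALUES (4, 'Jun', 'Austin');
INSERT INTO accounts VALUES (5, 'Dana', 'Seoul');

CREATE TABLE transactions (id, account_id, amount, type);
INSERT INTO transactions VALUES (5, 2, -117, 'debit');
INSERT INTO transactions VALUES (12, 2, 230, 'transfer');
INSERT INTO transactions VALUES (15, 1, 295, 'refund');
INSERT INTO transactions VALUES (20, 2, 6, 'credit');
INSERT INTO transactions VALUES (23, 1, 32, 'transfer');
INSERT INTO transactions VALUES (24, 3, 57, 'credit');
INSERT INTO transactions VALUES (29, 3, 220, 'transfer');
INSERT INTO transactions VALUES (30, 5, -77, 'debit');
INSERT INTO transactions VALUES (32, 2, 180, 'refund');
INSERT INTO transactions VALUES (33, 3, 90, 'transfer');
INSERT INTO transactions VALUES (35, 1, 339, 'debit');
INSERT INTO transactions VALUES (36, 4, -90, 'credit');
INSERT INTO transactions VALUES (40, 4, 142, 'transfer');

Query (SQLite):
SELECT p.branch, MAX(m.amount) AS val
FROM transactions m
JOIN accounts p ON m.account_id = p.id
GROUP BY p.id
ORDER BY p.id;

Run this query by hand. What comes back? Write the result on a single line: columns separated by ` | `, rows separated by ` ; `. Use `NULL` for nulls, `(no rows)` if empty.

Join each transactions row to its accounts via account_id.
Group joined rows by accounts.id; compute MAX(m.amount) per group.
  1: ids {15, 23, 35} → MAX(m.amount)=339
  2: ids {5, 12, 20, 32} → MAX(m.amount)=230
  3: ids {24, 29, 33} → MAX(m.amount)=220
  4: ids {36, 40} → MAX(m.amount)=142
  5: ids {30} → MAX(m.amount)=-77

Delhi | 339 ; Delhi | 230 ; Porto | 220 ; Austin | 142 ; Seoul | -77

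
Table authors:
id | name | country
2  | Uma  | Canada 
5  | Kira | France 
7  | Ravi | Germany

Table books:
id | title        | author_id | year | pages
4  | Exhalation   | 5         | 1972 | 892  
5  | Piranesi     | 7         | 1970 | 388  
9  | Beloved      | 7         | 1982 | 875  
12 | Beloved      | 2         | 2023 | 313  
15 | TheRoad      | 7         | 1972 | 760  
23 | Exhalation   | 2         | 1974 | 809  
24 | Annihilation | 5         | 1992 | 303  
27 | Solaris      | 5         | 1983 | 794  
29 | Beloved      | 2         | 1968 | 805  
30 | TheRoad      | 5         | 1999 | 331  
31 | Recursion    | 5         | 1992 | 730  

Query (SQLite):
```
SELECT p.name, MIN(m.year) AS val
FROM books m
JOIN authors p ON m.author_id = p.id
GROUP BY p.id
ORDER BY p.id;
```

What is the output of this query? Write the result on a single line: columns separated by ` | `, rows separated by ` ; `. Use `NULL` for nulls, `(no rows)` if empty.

Join each books row to its authors via author_id.
Group joined rows by authors.id; compute MIN(m.year) per group.
  2: ids {12, 23, 29} → MIN(m.year)=1968
  5: ids {4, 24, 27, 30, 31} → MIN(m.year)=1972
  7: ids {5, 9, 15} → MIN(m.year)=1970

Uma | 1968 ; Kira | 1972 ; Ravi | 1970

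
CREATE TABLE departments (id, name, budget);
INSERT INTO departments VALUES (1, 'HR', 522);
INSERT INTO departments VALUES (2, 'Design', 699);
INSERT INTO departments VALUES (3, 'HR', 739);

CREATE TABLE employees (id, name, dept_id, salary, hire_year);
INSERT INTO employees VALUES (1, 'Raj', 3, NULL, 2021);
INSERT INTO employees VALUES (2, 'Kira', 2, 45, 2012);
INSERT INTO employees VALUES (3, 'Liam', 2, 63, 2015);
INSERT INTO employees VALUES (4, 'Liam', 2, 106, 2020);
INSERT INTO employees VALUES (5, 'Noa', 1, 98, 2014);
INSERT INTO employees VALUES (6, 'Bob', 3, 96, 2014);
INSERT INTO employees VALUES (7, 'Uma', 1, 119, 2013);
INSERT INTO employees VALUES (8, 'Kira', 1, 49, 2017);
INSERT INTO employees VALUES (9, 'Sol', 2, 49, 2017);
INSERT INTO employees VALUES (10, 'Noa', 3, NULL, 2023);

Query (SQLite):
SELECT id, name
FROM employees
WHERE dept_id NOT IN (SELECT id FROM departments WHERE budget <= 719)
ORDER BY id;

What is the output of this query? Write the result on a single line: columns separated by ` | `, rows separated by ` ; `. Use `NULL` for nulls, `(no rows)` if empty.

1 | Raj ; 6 | Bob ; 10 | Noa

Inner query: departments.id where budget <= 719.
Outer: keep employees rows whose dept_id is not in that set.
Inner query → {1, 2}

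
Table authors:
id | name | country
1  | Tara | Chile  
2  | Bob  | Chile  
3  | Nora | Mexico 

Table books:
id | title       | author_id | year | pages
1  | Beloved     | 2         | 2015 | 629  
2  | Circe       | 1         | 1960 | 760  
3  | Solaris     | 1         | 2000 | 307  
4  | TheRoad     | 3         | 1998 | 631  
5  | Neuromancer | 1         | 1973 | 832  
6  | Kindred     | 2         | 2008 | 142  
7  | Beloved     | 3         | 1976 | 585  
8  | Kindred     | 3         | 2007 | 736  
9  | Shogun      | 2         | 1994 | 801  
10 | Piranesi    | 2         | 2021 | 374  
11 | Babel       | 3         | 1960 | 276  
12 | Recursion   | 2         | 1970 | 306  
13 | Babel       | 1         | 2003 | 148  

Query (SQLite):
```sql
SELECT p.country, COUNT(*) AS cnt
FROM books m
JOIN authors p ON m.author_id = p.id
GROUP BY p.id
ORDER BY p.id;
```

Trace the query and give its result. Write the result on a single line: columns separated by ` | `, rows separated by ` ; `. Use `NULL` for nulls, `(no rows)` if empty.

Join each books row to its authors via author_id.
Group joined rows by authors.id; compute COUNT(*) per group.
  1: ids {2, 3, 5, 13} → COUNT(*)=4
  2: ids {1, 6, 9, 10, 12} → COUNT(*)=5
  3: ids {4, 7, 8, 11} → COUNT(*)=4

Chile | 4 ; Chile | 5 ; Mexico | 4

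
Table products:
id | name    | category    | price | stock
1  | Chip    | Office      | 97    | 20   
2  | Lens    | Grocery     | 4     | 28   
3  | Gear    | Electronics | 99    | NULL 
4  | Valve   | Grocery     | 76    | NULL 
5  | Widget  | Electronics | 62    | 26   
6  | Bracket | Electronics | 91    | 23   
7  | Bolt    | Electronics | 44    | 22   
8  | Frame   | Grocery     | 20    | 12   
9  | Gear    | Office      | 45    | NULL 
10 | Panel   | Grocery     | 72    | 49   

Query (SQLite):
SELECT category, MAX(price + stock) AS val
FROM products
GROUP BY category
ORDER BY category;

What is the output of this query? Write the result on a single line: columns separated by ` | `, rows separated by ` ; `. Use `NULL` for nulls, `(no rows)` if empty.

Electronics | 114 ; Grocery | 121 ; Office | 117

For each row compute price + stock.
Group by category; take MAX of the expression per group.
  Electronics: ids {3, 5, 6, 7} → MAX(price + stock)=114
  Grocery: ids {2, 4, 8, 10} → MAX(price + stock)=121
  Office: ids {1, 9} → MAX(price + stock)=117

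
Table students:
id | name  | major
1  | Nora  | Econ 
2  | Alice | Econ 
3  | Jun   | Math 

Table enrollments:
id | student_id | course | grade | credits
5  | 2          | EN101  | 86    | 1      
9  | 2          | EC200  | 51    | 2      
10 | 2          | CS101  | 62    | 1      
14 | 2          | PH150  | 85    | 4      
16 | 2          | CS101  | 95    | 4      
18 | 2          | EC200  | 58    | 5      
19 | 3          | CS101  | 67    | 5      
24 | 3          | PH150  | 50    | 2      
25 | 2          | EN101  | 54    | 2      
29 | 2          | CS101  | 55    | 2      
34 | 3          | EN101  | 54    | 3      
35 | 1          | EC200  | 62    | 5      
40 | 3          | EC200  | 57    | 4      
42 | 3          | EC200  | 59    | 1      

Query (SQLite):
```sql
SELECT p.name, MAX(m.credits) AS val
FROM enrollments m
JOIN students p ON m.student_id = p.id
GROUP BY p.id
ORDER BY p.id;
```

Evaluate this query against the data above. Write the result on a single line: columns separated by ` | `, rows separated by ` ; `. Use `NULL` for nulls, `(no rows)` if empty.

Nora | 5 ; Alice | 5 ; Jun | 5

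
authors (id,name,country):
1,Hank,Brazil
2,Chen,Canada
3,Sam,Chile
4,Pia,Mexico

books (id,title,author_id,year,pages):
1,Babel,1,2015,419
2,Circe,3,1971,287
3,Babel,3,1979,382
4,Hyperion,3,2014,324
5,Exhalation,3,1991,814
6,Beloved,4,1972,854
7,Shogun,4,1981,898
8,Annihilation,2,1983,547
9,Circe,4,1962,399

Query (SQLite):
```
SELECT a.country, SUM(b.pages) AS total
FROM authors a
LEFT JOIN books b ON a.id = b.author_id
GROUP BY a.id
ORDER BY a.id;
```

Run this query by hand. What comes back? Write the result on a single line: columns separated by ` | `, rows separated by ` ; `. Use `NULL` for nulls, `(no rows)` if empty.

Brazil | 419 ; Canada | 547 ; Chile | 1807 ; Mexico | 2151

LEFT JOIN keeps every authors row; unmatched ones get NULL for books columns.
Group by authors.id and compute SUM(b.pages). SUM over an all-NULL group is NULL.
  1: ids {1} → SUM(b.pages)=419
  2: ids {8} → SUM(b.pages)=547
  3: ids {2, 3, 4, 5} → SUM(b.pages)=1807
  4: ids {6, 7, 9} → SUM(b.pages)=2151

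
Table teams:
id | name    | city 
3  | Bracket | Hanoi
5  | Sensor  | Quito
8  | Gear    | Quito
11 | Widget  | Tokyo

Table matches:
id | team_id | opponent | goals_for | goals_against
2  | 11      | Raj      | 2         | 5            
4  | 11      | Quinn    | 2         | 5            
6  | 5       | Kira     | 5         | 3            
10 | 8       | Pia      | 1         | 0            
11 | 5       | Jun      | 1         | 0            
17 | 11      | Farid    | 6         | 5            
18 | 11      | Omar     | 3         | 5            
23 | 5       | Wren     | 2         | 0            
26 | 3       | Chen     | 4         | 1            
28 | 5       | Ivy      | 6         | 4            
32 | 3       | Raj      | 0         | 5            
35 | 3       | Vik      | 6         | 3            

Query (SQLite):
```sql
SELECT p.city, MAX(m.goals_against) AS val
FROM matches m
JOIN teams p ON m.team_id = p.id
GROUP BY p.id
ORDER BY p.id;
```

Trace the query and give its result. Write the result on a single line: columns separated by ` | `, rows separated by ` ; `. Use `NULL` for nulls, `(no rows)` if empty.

Hanoi | 5 ; Quito | 4 ; Quito | 0 ; Tokyo | 5

Join each matches row to its teams via team_id.
Group joined rows by teams.id; compute MAX(m.goals_against) per group.
  3: ids {26, 32, 35} → MAX(m.goals_against)=5
  5: ids {6, 11, 23, 28} → MAX(m.goals_against)=4
  8: ids {10} → MAX(m.goals_against)=0
  11: ids {2, 4, 17, 18} → MAX(m.goals_against)=5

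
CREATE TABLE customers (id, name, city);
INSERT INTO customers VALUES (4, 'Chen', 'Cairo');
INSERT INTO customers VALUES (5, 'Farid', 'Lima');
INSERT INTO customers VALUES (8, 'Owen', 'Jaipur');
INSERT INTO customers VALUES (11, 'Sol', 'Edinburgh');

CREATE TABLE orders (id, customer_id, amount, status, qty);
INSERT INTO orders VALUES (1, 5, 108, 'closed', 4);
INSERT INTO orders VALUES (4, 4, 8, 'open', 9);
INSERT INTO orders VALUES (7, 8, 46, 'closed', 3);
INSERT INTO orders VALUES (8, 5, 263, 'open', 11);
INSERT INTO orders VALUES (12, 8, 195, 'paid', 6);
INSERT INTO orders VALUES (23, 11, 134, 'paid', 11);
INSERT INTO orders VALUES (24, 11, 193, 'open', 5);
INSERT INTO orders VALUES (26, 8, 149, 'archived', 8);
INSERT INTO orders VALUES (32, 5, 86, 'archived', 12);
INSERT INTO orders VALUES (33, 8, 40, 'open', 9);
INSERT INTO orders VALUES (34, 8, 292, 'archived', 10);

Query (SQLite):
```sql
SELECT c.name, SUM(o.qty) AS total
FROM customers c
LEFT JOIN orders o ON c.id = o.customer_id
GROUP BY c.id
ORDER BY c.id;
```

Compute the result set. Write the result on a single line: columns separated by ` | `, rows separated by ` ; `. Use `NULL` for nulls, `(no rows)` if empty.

LEFT JOIN keeps every customers row; unmatched ones get NULL for orders columns.
Group by customers.id and compute SUM(o.qty). SUM over an all-NULL group is NULL.
  4: ids {4} → SUM(o.qty)=9
  5: ids {1, 8, 32} → SUM(o.qty)=27
  8: ids {7, 12, 26, 33, 34} → SUM(o.qty)=36
  11: ids {23, 24} → SUM(o.qty)=16

Chen | 9 ; Farid | 27 ; Owen | 36 ; Sol | 16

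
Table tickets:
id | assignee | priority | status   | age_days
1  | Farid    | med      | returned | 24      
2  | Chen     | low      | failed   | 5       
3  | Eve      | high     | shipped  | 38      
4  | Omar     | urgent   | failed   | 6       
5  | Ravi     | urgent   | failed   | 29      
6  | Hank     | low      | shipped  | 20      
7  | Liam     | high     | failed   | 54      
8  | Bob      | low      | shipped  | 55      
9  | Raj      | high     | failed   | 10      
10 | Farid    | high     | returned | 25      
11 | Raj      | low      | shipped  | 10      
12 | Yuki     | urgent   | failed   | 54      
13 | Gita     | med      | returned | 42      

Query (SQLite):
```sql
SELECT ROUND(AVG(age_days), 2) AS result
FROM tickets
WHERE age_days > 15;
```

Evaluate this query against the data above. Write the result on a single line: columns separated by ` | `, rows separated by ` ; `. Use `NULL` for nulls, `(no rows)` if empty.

Rows where age_days > 15 → age_days values: [24, 38, 29, 20, 54, 55, 25, 54, 42].
AVG = 341 / 9 (rounded to 2 dp).

37.89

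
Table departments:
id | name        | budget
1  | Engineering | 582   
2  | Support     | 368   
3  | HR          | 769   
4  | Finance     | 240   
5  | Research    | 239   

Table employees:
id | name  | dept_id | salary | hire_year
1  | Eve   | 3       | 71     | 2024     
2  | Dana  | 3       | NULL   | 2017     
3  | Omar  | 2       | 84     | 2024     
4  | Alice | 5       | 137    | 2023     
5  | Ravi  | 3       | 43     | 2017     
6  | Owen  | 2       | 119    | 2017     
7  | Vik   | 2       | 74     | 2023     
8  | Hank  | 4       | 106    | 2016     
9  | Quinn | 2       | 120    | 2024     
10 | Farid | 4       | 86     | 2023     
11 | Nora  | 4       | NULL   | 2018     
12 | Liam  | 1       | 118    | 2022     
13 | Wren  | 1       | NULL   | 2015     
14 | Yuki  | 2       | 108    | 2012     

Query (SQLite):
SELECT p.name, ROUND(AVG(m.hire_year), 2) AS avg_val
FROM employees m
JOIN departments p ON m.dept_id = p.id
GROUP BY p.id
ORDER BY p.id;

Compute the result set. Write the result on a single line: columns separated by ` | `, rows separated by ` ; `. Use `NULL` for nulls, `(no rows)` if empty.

Join each employees row to its departments via dept_id.
Group joined rows by departments.id; compute ROUND(AVG(m.hire_year), 2) per group.
  1: ids {12, 13} → ROUND(AVG(m.hire_year), 2)=2018.5
  2: ids {3, 6, 7, 9, 14} → ROUND(AVG(m.hire_year), 2)=2020
  3: ids {1, 2, 5} → ROUND(AVG(m.hire_year), 2)=2019.33
  4: ids {8, 10, 11} → ROUND(AVG(m.hire_year), 2)=2019
  5: ids {4} → ROUND(AVG(m.hire_year), 2)=2023

Engineering | 2018.5 ; Support | 2020 ; HR | 2019.33 ; Finance | 2019 ; Research | 2023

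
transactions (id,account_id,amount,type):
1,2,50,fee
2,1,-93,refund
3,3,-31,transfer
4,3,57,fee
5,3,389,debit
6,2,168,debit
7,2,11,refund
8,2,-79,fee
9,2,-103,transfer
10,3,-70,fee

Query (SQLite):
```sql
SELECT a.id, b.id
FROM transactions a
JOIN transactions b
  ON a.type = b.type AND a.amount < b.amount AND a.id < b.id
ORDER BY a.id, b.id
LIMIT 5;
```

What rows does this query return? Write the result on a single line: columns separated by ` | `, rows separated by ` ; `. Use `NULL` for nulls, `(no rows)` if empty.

1 | 4 ; 2 | 7 ; 8 | 10

Pairs (a,b) with same type, a.amount < b.amount, a.id < b.id.
type groups: debit:{5,6} fee:{1,4,8,10} refund:{2,7} transfer:{3,9}
Ordered by (a.id, b.id); first 5.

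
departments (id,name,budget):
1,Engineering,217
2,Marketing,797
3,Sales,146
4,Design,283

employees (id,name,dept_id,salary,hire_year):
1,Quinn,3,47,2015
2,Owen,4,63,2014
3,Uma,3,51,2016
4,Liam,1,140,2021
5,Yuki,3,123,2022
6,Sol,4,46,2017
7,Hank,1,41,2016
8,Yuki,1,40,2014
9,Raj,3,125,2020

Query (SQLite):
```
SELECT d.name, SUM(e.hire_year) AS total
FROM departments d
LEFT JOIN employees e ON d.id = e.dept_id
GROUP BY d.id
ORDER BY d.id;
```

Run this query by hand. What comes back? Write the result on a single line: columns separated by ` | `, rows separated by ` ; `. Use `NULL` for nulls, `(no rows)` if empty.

LEFT JOIN keeps every departments row; unmatched ones get NULL for employees columns.
Group by departments.id and compute SUM(e.hire_year). SUM over an all-NULL group is NULL.
  1: ids {4, 7, 8} → SUM(e.hire_year)=6051
  2: ids {—} → SUM(e.hire_year)=NULL
  3: ids {1, 3, 5, 9} → SUM(e.hire_year)=8073
  4: ids {2, 6} → SUM(e.hire_year)=4031

Engineering | 6051 ; Marketing | NULL ; Sales | 8073 ; Design | 4031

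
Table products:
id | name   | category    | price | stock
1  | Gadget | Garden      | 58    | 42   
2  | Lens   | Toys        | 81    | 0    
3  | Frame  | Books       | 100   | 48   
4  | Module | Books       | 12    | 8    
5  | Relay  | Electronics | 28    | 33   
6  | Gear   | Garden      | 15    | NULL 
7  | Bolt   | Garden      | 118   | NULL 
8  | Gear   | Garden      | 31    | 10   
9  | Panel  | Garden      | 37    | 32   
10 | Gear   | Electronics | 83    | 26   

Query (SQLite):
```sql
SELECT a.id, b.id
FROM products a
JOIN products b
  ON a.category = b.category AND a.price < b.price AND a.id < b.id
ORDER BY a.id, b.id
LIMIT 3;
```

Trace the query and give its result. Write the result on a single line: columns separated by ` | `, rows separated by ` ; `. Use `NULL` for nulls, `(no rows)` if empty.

1 | 7 ; 5 | 10 ; 6 | 7

Pairs (a,b) with same category, a.price < b.price, a.id < b.id.
category groups: Books:{3,4} Electronics:{5,10} Garden:{1,6,7,8,9} Toys:{2}
Ordered by (a.id, b.id); first 3.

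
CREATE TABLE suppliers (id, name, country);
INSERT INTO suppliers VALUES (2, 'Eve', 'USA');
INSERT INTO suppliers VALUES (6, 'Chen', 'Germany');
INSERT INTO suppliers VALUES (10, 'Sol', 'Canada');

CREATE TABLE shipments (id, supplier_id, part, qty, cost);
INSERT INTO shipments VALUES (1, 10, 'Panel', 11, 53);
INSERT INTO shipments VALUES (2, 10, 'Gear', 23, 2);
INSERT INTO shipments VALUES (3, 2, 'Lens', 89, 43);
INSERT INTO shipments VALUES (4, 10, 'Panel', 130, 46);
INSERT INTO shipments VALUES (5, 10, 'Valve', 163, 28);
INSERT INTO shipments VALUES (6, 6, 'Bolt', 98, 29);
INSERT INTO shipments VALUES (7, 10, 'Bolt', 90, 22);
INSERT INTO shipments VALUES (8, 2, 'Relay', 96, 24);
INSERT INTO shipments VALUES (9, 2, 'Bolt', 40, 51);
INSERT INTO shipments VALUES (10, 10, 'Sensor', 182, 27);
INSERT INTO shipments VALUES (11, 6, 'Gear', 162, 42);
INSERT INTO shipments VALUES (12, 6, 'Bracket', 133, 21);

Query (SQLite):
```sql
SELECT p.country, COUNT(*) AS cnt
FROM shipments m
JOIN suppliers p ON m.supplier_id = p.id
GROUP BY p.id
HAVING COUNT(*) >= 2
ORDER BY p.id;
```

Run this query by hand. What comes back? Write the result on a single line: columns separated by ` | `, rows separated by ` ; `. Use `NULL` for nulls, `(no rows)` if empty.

Join each shipments row to its suppliers via supplier_id.
Group joined rows by suppliers.id; compute COUNT(*) per group.
HAVING: keep groups with count ≥ 2.
  2: ids {3, 8, 9} → COUNT(*)=3
  6: ids {6, 11, 12} → COUNT(*)=3
  10: ids {1, 2, 4, 5, 7, 10} → COUNT(*)=6

USA | 3 ; Germany | 3 ; Canada | 6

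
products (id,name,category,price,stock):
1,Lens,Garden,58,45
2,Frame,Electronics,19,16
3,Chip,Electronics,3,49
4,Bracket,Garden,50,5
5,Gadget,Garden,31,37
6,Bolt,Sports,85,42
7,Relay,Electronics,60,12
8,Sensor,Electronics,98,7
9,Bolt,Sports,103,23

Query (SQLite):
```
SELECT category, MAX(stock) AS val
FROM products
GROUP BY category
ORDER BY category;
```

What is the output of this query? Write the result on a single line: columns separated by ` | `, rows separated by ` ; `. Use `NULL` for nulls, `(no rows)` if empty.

Partition products by category; compute MAX(stock) within each group.
  Electronics: ids {2, 3, 7, 8} → MAX(stock)=49
  Garden: ids {1, 4, 5} → MAX(stock)=45
  Sports: ids {6, 9} → MAX(stock)=42

Electronics | 49 ; Garden | 45 ; Sports | 42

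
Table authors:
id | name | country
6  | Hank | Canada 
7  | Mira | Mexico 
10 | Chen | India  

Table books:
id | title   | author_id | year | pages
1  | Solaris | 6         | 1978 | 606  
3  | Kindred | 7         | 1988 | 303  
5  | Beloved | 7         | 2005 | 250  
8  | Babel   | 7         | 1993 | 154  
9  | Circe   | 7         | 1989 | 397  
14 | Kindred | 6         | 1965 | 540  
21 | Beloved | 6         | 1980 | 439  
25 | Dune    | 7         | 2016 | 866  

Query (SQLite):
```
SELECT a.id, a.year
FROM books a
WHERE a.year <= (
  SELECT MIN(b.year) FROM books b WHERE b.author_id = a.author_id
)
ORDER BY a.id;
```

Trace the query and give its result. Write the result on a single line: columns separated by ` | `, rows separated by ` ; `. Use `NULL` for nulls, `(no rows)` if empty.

For each books row a, compute MIN(year) over rows sharing a.author_id.
Keep row a if a.year <= that per-group MIN.
  author_id=6: MIN(year) = 1965
  author_id=7: MIN(year) = 1988

3 | 1988 ; 14 | 1965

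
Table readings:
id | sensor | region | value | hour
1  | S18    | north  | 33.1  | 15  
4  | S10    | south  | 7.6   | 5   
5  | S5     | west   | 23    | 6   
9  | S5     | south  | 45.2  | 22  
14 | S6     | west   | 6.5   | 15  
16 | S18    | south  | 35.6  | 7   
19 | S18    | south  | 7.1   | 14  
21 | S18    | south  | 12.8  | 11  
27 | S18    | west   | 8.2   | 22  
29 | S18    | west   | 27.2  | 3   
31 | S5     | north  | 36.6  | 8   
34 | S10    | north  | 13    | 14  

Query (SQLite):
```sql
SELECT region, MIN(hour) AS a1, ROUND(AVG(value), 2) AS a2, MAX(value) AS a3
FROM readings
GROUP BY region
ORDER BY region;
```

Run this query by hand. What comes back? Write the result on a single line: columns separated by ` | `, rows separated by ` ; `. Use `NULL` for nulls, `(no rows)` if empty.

north | 8 | 27.57 | 36.6 ; south | 5 | 21.66 | 45.2 ; west | 3 | 16.23 | 27.2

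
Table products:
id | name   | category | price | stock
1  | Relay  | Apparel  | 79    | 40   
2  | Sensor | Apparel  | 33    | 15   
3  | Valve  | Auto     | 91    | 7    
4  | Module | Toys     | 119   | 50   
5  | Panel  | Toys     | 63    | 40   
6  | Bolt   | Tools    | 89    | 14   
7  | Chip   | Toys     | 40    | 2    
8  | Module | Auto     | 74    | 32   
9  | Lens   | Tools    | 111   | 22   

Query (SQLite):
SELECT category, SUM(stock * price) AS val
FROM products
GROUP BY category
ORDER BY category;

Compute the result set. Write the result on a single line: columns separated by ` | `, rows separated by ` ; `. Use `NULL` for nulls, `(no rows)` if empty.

For each row compute stock * price.
Group by category; take SUM of the expression per group.
  Apparel: ids {1, 2} → SUM(stock * price)=3655
  Auto: ids {3, 8} → SUM(stock * price)=3005
  Tools: ids {6, 9} → SUM(stock * price)=3688
  Toys: ids {4, 5, 7} → SUM(stock * price)=8550

Apparel | 3655 ; Auto | 3005 ; Tools | 3688 ; Toys | 8550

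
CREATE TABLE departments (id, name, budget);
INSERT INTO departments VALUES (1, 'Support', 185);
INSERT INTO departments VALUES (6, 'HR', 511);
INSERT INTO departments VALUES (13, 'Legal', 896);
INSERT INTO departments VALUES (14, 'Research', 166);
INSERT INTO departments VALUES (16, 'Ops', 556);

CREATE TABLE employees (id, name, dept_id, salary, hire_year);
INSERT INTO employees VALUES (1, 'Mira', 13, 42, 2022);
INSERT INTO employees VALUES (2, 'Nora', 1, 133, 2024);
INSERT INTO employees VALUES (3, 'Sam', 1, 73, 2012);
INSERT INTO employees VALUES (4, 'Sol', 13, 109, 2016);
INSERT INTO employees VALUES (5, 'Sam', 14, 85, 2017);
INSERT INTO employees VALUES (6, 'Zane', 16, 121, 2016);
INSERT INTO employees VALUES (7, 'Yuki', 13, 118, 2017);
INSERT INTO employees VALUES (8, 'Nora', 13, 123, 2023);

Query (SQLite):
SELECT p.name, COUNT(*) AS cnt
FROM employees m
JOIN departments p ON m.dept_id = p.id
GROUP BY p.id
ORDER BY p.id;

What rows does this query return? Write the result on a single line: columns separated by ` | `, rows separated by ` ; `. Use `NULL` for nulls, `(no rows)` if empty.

Support | 2 ; Legal | 4 ; Research | 1 ; Ops | 1

Join each employees row to its departments via dept_id.
Group joined rows by departments.id; compute COUNT(*) per group.
  1: ids {2, 3} → COUNT(*)=2
  13: ids {1, 4, 7, 8} → COUNT(*)=4
  14: ids {5} → COUNT(*)=1
  16: ids {6} → COUNT(*)=1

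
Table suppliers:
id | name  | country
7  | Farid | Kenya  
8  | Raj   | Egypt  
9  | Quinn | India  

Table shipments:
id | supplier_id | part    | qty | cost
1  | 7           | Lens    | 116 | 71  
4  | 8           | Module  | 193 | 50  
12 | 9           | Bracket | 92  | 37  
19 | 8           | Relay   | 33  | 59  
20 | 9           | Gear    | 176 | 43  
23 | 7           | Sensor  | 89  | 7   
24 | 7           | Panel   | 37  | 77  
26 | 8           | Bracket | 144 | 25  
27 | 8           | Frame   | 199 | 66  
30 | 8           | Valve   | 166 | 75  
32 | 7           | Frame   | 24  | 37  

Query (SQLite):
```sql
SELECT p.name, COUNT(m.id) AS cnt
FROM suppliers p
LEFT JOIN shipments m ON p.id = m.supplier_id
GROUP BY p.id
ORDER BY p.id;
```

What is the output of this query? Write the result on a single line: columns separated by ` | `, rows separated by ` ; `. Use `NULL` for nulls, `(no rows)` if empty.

LEFT JOIN keeps every suppliers row; unmatched ones get NULL for shipments columns.
Group by suppliers.id and compute COUNT(m.id). COUNT(col) of an all-NULL group is 0.
  7: ids {1, 23, 24, 32} → COUNT(m.id)=4
  8: ids {4, 19, 26, 27, 30} → COUNT(m.id)=5
  9: ids {12, 20} → COUNT(m.id)=2

Farid | 4 ; Raj | 5 ; Quinn | 2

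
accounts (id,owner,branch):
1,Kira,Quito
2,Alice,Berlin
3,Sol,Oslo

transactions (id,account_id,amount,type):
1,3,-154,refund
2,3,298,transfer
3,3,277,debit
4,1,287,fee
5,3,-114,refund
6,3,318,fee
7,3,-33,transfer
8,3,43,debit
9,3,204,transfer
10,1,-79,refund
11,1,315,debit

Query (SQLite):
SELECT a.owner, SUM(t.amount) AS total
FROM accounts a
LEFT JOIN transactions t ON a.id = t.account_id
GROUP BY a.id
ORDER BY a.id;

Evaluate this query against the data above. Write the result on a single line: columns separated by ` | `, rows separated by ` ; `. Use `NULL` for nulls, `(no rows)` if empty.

LEFT JOIN keeps every accounts row; unmatched ones get NULL for transactions columns.
Group by accounts.id and compute SUM(t.amount). SUM over an all-NULL group is NULL.
  1: ids {4, 10, 11} → SUM(t.amount)=523
  2: ids {—} → SUM(t.amount)=NULL
  3: ids {1, 2, 3, 5, 6, 7, 8, 9} → SUM(t.amount)=839

Kira | 523 ; Alice | NULL ; Sol | 839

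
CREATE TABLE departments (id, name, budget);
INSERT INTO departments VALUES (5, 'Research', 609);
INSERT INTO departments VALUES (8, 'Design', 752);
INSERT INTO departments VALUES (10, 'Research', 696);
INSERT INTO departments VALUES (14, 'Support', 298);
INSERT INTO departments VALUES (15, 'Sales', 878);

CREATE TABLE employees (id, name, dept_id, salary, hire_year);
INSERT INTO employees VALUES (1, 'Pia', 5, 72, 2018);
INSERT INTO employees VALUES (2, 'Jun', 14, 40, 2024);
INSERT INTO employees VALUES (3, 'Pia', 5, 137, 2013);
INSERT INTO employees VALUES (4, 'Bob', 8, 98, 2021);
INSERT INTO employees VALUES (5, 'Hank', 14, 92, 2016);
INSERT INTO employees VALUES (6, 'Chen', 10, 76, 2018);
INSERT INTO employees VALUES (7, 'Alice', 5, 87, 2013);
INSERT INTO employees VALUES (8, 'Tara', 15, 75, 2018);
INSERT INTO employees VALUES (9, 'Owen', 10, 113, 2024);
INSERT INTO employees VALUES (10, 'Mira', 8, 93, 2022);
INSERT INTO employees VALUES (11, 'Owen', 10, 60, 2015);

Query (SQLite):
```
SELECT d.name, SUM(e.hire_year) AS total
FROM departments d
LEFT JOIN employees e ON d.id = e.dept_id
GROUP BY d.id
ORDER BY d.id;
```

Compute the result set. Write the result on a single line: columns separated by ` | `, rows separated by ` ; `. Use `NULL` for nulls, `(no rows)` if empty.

Research | 6044 ; Design | 4043 ; Research | 6057 ; Support | 4040 ; Sales | 2018

LEFT JOIN keeps every departments row; unmatched ones get NULL for employees columns.
Group by departments.id and compute SUM(e.hire_year). SUM over an all-NULL group is NULL.
  5: ids {1, 3, 7} → SUM(e.hire_year)=6044
  8: ids {4, 10} → SUM(e.hire_year)=4043
  10: ids {6, 9, 11} → SUM(e.hire_year)=6057
  14: ids {2, 5} → SUM(e.hire_year)=4040
  15: ids {8} → SUM(e.hire_year)=2018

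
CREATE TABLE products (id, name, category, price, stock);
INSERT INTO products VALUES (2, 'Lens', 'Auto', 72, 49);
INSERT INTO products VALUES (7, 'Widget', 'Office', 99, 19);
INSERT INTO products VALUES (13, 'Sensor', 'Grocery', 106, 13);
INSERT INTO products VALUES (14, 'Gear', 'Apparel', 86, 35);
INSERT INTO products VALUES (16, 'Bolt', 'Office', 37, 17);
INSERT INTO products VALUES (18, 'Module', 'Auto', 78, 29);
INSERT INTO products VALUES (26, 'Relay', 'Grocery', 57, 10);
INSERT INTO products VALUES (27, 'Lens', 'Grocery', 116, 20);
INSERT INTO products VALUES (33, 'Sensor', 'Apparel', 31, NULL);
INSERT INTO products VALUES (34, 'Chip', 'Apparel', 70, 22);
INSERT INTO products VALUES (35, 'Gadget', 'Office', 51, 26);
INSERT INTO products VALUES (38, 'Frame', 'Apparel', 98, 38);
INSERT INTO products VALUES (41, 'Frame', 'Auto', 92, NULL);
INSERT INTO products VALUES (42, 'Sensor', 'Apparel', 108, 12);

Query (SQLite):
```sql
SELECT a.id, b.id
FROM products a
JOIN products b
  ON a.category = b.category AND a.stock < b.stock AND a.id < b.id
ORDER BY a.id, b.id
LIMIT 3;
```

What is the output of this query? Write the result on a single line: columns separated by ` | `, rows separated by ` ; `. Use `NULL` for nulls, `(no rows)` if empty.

Pairs (a,b) with same category, a.stock < b.stock, a.id < b.id.
category groups: Apparel:{14,33,34,38,42} Auto:{2,18,41} Grocery:{13,26,27} Office:{7,16,35}
Ordered by (a.id, b.id); first 3.

7 | 35 ; 13 | 27 ; 14 | 38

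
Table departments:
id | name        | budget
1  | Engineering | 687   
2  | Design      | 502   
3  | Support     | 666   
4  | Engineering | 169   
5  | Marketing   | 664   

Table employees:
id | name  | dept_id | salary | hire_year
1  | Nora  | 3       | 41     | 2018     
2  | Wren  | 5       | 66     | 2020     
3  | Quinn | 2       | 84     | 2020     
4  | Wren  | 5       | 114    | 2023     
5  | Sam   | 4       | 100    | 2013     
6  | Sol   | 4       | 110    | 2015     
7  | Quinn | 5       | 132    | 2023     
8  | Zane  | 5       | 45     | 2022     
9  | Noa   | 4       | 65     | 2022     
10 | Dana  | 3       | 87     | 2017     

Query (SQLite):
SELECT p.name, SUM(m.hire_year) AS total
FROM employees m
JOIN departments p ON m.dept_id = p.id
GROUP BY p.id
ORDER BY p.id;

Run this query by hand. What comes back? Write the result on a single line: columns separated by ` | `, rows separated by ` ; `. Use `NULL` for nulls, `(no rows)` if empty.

Design | 2020 ; Support | 4035 ; Engineering | 6050 ; Marketing | 8088

Join each employees row to its departments via dept_id.
Group joined rows by departments.id; compute SUM(m.hire_year) per group.
  2: ids {3} → SUM(m.hire_year)=2020
  3: ids {1, 10} → SUM(m.hire_year)=4035
  4: ids {5, 6, 9} → SUM(m.hire_year)=6050
  5: ids {2, 4, 7, 8} → SUM(m.hire_year)=8088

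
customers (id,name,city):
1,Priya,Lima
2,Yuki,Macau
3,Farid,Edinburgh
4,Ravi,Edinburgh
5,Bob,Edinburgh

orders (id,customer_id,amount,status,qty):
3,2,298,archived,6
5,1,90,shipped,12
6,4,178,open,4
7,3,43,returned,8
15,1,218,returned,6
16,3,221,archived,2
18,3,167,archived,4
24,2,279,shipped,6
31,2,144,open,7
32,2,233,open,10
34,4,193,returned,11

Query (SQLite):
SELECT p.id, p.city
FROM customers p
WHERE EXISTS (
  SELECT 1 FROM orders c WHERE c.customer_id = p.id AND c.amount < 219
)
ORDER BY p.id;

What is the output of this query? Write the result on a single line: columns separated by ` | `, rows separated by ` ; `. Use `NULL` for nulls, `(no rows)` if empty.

1 | Lima ; 2 | Macau ; 3 | Edinburgh ; 4 | Edinburgh

For each customers row, check whether any orders with matching customer_id has amount < 219.
Keep rows where that is true.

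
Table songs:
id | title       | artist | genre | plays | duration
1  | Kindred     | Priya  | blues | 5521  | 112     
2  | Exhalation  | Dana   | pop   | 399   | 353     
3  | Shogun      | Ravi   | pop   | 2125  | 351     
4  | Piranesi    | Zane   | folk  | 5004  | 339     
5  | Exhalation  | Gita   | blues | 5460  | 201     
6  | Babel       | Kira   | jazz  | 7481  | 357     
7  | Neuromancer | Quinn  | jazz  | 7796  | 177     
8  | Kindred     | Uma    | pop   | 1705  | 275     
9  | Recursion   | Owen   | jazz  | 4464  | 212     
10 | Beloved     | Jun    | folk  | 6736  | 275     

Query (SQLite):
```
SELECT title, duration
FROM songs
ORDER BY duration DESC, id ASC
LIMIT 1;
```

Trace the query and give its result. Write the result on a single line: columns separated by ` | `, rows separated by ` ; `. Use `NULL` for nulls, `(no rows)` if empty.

Babel | 357

Sort by duration desc, tiebreak id asc: (357, id=6), (353, id=2), (351, id=3), (339, id=4) …. Take first 1.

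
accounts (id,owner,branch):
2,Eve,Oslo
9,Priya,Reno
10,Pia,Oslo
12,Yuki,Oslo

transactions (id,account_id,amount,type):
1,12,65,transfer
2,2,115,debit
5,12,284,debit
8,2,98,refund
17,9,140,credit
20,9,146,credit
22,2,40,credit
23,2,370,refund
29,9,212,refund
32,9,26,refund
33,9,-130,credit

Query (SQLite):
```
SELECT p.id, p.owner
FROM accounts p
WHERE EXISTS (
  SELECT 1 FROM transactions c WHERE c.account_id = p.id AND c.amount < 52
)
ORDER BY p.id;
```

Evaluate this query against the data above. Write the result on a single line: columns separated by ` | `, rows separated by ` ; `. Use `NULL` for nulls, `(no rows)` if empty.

2 | Eve ; 9 | Priya

For each accounts row, check whether any transactions with matching account_id has amount < 52.
Keep rows where that is true.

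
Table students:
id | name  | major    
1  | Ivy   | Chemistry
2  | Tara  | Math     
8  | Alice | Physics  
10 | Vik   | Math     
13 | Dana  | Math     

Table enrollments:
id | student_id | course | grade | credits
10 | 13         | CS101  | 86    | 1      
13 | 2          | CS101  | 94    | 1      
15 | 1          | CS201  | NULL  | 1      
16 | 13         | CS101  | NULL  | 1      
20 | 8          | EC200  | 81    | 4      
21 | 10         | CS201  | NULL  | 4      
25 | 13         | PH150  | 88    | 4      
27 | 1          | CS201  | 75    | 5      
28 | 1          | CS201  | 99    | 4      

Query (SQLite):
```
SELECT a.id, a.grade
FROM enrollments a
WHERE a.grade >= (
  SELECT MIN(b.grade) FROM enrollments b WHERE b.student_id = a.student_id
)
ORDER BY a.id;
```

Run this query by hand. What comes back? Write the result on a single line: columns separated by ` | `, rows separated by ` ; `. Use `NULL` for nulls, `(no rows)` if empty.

For each enrollments row a, compute MIN(grade) over rows sharing a.student_id.
Keep row a if a.grade >= that per-group MIN.
  student_id=1: MIN(grade) = 75
  student_id=2: MIN(grade) = 94
  student_id=8: MIN(grade) = 81
  student_id=10: MIN(grade) = NULL
  student_id=13: MIN(grade) = 86

10 | 86 ; 13 | 94 ; 20 | 81 ; 25 | 88 ; 27 | 75 ; 28 | 99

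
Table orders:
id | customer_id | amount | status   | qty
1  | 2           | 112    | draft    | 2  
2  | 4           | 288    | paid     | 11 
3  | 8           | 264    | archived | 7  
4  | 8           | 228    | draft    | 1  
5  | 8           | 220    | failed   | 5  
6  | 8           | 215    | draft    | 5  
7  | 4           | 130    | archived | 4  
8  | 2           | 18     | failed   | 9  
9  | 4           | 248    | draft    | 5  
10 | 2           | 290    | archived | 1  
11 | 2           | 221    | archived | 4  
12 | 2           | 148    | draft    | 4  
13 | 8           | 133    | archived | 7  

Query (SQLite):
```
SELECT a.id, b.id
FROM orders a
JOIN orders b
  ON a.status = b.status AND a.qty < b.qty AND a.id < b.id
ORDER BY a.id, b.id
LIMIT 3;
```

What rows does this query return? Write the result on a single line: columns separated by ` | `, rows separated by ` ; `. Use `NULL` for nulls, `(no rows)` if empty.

Pairs (a,b) with same status, a.qty < b.qty, a.id < b.id.
status groups: archived:{3,7,10,11,13} draft:{1,4,6,9,12} failed:{5,8} paid:{2}
Ordered by (a.id, b.id); first 3.

1 | 6 ; 1 | 9 ; 1 | 12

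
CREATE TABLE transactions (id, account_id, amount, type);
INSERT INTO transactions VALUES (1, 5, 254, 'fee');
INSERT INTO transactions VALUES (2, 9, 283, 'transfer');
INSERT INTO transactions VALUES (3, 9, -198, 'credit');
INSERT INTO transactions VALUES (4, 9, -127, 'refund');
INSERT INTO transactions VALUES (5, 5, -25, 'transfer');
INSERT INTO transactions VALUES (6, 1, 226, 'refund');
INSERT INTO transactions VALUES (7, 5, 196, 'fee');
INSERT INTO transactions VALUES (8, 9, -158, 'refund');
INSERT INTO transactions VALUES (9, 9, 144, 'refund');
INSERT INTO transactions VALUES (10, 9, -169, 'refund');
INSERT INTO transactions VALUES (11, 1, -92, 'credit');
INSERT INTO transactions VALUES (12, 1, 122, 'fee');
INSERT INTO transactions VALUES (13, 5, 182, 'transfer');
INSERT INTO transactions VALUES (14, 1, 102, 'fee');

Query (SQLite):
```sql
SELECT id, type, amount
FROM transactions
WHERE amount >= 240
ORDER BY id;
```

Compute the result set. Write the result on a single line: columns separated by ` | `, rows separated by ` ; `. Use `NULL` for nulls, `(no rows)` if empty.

1 | fee | 254 ; 2 | transfer | 283

amount >= 240: ids {1, 2}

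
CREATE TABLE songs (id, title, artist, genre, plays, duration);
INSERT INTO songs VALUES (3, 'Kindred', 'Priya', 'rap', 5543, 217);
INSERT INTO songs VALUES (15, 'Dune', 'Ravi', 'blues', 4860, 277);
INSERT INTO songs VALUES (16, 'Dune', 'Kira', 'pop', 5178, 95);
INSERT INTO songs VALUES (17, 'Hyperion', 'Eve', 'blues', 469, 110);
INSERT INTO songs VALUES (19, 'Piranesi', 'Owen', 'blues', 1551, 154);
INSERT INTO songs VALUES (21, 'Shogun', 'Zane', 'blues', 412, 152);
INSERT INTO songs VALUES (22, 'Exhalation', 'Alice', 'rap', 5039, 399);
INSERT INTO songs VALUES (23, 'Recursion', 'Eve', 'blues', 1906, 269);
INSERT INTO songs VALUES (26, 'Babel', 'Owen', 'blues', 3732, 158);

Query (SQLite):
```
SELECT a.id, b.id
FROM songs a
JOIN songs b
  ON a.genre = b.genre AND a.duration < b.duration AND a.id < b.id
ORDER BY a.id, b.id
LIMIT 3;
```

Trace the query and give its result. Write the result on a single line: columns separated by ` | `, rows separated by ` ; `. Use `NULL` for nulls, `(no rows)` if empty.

3 | 22 ; 17 | 19 ; 17 | 21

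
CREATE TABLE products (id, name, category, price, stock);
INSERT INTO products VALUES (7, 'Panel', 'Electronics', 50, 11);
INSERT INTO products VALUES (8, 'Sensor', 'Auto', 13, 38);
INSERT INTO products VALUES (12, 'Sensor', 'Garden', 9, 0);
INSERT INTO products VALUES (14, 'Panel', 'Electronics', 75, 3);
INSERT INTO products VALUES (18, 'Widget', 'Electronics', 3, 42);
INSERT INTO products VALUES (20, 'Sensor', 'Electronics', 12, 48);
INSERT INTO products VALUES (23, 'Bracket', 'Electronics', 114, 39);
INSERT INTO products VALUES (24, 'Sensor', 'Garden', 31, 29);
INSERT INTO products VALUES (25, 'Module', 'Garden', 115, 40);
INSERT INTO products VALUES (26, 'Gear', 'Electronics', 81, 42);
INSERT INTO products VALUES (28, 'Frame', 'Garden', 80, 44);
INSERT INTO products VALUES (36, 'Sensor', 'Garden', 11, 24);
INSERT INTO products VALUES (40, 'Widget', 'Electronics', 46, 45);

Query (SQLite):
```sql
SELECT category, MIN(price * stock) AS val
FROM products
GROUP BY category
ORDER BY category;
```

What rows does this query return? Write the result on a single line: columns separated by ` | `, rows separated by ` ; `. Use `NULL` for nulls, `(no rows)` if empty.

Auto | 494 ; Electronics | 126 ; Garden | 0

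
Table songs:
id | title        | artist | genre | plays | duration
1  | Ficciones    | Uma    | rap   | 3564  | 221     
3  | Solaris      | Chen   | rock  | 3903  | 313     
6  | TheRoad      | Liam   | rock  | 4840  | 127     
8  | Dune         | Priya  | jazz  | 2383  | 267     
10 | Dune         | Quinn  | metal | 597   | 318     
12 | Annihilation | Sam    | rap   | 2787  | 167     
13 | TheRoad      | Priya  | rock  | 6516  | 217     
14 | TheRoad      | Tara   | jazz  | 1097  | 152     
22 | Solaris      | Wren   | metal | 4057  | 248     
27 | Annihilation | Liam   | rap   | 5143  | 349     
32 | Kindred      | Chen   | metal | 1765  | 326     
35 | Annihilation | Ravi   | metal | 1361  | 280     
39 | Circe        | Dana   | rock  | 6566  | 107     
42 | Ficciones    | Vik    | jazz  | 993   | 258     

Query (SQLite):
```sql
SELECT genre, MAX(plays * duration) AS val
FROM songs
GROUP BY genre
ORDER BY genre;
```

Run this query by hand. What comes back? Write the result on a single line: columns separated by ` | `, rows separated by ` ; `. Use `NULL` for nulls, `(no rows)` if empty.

jazz | 636261 ; metal | 1006136 ; rap | 1794907 ; rock | 1413972

For each row compute plays * duration.
Group by genre; take MAX of the expression per group.
  jazz: ids {8, 14, 42} → MAX(plays * duration)=636261
  metal: ids {10, 22, 32, 35} → MAX(plays * duration)=1006136
  rap: ids {1, 12, 27} → MAX(plays * duration)=1794907
  rock: ids {3, 6, 13, 39} → MAX(plays * duration)=1413972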